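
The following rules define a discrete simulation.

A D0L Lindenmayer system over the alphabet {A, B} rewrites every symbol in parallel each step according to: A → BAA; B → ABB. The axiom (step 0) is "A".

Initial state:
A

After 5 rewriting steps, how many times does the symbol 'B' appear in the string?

k=0  A
k=1  BAA
k=2  ABBBAABAA
k=3  BAAABBABBABBBAABAAABBBAABAA
k=4  ABBBAABAABAAABBABBBAAABBABBBAAABBABBABBBAABAAABBBAABAABAAABBABBABBBAABAAABBBAABAA
k=5  BAAABBABBABBBAABAAABBBAABAAABBBAABAABAAABBABBBAAABBABBABBB…BABBBAAABBABBABBBAABAAABBBAABAABAAABBABBABBBAABAAABBBAABAA  (len 243)

121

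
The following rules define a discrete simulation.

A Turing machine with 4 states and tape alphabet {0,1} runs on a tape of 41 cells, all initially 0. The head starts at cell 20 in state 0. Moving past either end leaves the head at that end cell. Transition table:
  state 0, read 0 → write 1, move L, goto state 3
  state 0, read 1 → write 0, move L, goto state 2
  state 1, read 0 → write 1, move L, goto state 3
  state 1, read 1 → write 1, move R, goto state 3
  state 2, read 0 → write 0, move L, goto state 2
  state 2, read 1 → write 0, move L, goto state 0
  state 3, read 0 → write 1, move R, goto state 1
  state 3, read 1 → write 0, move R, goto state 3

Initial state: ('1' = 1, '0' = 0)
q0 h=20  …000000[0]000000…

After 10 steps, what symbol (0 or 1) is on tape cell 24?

1

step 0: q0 h=20  …000000[0]000000…
step 1: q3 h=19  …000000[0]100000…
step 2: q1 h=20  …000001[1]000000…
step 3: q3 h=21  …000011[0]000000…
step 4: q1 h=22  …000111[0]000000…
step 5: q3 h=21  …000011[1]100000…
step 6: q3 h=22  …000110[1]000000…
step 7: q3 h=23  …001100[0]000000…
step 8: q1 h=24  …011001[0]000000…
step 9: q3 h=23  …001100[1]100000…
step 10: q3 h=24  …011000[1]000000…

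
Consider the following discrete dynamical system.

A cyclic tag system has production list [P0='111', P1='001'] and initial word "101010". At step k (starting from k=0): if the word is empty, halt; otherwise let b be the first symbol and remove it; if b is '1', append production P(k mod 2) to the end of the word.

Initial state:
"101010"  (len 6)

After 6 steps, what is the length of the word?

0) "101010"  (len 6)
1) "01010111"  (len 8)
2) "1010111"  (len 7)
3) "010111111"  (len 9)
4) "10111111"  (len 8)
5) "0111111111"  (len 10)
6) "111111111"  (len 9)

9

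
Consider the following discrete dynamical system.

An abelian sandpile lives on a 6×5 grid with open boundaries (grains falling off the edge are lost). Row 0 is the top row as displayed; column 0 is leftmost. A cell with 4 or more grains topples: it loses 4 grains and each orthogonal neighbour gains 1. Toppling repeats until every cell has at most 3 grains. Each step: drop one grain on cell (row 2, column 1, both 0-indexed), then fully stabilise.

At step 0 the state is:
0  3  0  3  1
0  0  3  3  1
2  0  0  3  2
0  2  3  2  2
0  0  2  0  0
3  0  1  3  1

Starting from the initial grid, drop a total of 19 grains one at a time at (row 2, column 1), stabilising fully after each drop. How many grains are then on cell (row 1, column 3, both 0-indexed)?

[0] 0  3  0  3  1
0  0  3  3  1
2  0  0  3  2
0  2  3  2  2
0  0  2  0  0
3  0  1  3  1
[1] 0  3  0  3  1
0  0  3  3  1
2  1  0  3  2
0  2  3  2  2
0  0  2  0  0
3  0  1  3  1
[2] 0  3  0  3  1
0  0  3  3  1
2  2  0  3  2
0  2  3  2  2
0  0  2  0  0
3  0  1  3  1
[3] 0  3  0  3  1
0  0  3  3  1
2  3  0  3  2
0  2  3  2  2
0  0  2  0  0
3  0  1  3  1
[4] 0  3  0  3  1
0  1  3  3  1
3  0  1  3  2
0  3  3  2  2
0  0  2  0  0
3  0  1  3  1
[5] 0  3  0  3  1
0  1  3  3  1
3  1  1  3  2
0  3  3  2  2
0  0  2  0  0
3  0  1  3  1
[6] 0  3  0  3  1
0  1  3  3  1
3  2  1  3  2
0  3  3  2  2
0  0  2  0  0
3  0  1  3  1
[7] 0  3  0  3  1
0  1  3  3  1
3  3  1  3  2
0  3  3  2  2
0  0  2  0  0
3  0  1  3  1
[8] 0  3  0  3  1
1  2  3  3  1
0  2  3  3  2
2  1  0  3  2
0  1  3  0  0
3  0  1  3  1
[9] 0  3  0  3  1
1  2  3  3  1
0  3  3  3  2
2  1  0  3  2
0  1  3  0  0
3  0  1  3  1
[10] 1  0  3  0  2
2  1  2  2  2
1  2  2  2  3
2  2  2  0  3
0  1  3  1  0
3  0  1  3  1
[11] 1  0  3  0  2
2  1  2  2  2
1  3  2  2  3
2  2  2  0  3
0  1  3  1  0
3  0  1  3  1
[12] 1  0  3  0  2
2  2  2  2  2
2  0  3  2  3
2  3  2  0  3
0  1  3  1  0
3  0  1  3  1
[13] 1  0  3  0  2
2  2  2  2  2
2  1  3  2  3
2  3  2  0  3
0  1  3  1  0
3  0  1  3  1
[14] 1  0  3  0  2
2  2  2  2  2
2  2  3  2  3
2  3  2  0  3
0  1  3  1  0
3  0  1  3  1
[15] 1  0  3  0  2
2  2  2  2  2
2  3  3  2  3
2  3  2  0  3
0  1  3  1  0
3  0  1  3  1
[16] 1  0  3  0  2
2  3  3  2  2
3  2  1  3  3
3  1  1  1  3
0  3  0  2  0
3  0  2  3  1
[17] 1  0  3  0  2
2  3  3  2  2
3  3  1  3  3
3  1  1  1  3
0  3  0  2  0
3  0  2  3  1
[18] 2  2  0  1  2
0  2  1  3  2
2  2  3  3  3
0  3  1  1  3
1  3  0  2  0
3  0  2  3  1
[19] 2  2  0  1  2
0  2  1  3  2
2  3  3  3  3
0  3  1  1  3
1  3  0  2  0
3  0  2  3  1

3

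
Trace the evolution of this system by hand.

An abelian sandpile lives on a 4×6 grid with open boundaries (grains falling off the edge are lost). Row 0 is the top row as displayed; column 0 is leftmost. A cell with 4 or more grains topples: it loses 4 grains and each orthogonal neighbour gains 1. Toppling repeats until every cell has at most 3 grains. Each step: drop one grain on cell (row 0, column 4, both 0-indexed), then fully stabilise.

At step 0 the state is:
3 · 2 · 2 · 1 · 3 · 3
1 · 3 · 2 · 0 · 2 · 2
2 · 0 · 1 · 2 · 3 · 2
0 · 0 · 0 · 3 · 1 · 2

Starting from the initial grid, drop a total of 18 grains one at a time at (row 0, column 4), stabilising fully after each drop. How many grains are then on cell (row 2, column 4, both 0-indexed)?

step 0: 3 · 2 · 2 · 1 · 3 · 3
1 · 3 · 2 · 0 · 2 · 2
2 · 0 · 1 · 2 · 3 · 2
0 · 0 · 0 · 3 · 1 · 2
step 1: 3 · 2 · 2 · 2 · 1 · 0
1 · 3 · 2 · 0 · 3 · 3
2 · 0 · 1 · 2 · 3 · 2
0 · 0 · 0 · 3 · 1 · 2
step 2: 3 · 2 · 2 · 2 · 2 · 0
1 · 3 · 2 · 0 · 3 · 3
2 · 0 · 1 · 2 · 3 · 2
0 · 0 · 0 · 3 · 1 · 2
step 3: 3 · 2 · 2 · 2 · 3 · 0
1 · 3 · 2 · 0 · 3 · 3
2 · 0 · 1 · 2 · 3 · 2
0 · 0 · 0 · 3 · 1 · 2
step 4: 3 · 2 · 2 · 3 · 1 · 2
1 · 3 · 2 · 1 · 2 · 1
2 · 0 · 1 · 3 · 1 · 0
0 · 0 · 0 · 3 · 2 · 3
step 5: 3 · 2 · 2 · 3 · 2 · 2
1 · 3 · 2 · 1 · 2 · 1
2 · 0 · 1 · 3 · 1 · 0
0 · 0 · 0 · 3 · 2 · 3
step 6: 3 · 2 · 2 · 3 · 3 · 2
1 · 3 · 2 · 1 · 2 · 1
2 · 0 · 1 · 3 · 1 · 0
0 · 0 · 0 · 3 · 2 · 3
step 7: 3 · 2 · 3 · 0 · 1 · 3
1 · 3 · 2 · 2 · 3 · 1
2 · 0 · 1 · 3 · 1 · 0
0 · 0 · 0 · 3 · 2 · 3
step 8: 3 · 2 · 3 · 0 · 2 · 3
1 · 3 · 2 · 2 · 3 · 1
2 · 0 · 1 · 3 · 1 · 0
0 · 0 · 0 · 3 · 2 · 3
step 9: 3 · 2 · 3 · 0 · 3 · 3
1 · 3 · 2 · 2 · 3 · 1
2 · 0 · 1 · 3 · 1 · 0
0 · 0 · 0 · 3 · 2 · 3
step 10: 3 · 2 · 3 · 1 · 2 · 0
1 · 3 · 2 · 3 · 0 · 3
2 · 0 · 1 · 3 · 2 · 0
0 · 0 · 0 · 3 · 2 · 3
step 11: 3 · 2 · 3 · 1 · 3 · 0
1 · 3 · 2 · 3 · 0 · 3
2 · 0 · 1 · 3 · 2 · 0
0 · 0 · 0 · 3 · 2 · 3
step 12: 3 · 2 · 3 · 2 · 0 · 1
1 · 3 · 2 · 3 · 1 · 3
2 · 0 · 1 · 3 · 2 · 0
0 · 0 · 0 · 3 · 2 · 3
step 13: 3 · 2 · 3 · 2 · 1 · 1
1 · 3 · 2 · 3 · 1 · 3
2 · 0 · 1 · 3 · 2 · 0
0 · 0 · 0 · 3 · 2 · 3
step 14: 3 · 2 · 3 · 2 · 2 · 1
1 · 3 · 2 · 3 · 1 · 3
2 · 0 · 1 · 3 · 2 · 0
0 · 0 · 0 · 3 · 2 · 3
step 15: 3 · 2 · 3 · 2 · 3 · 1
1 · 3 · 2 · 3 · 1 · 3
2 · 0 · 1 · 3 · 2 · 0
0 · 0 · 0 · 3 · 2 · 3
step 16: 3 · 2 · 3 · 3 · 0 · 2
1 · 3 · 2 · 3 · 2 · 3
2 · 0 · 1 · 3 · 2 · 0
0 · 0 · 0 · 3 · 2 · 3
step 17: 3 · 2 · 3 · 3 · 1 · 2
1 · 3 · 2 · 3 · 2 · 3
2 · 0 · 1 · 3 · 2 · 0
0 · 0 · 0 · 3 · 2 · 3
step 18: 3 · 2 · 3 · 3 · 2 · 2
1 · 3 · 2 · 3 · 2 · 3
2 · 0 · 1 · 3 · 2 · 0
0 · 0 · 0 · 3 · 2 · 3

2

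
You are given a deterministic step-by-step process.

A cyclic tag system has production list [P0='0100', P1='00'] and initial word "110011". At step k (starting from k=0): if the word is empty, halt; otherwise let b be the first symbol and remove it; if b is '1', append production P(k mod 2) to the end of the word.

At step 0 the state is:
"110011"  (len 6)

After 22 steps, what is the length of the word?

0

0) "110011"  (len 6)
1) "100110100"  (len 9)
2) "0011010000"  (len 10)
3) "011010000"  (len 9)
4) "11010000"  (len 8)
5) "10100000100"  (len 11)
6) "010000010000"  (len 12)
7) "10000010000"  (len 11)
8) "000001000000"  (len 12)
9) "00001000000"  (len 11)
10) "0001000000"  (len 10)
11) "001000000"  (len 9)
12) "01000000"  (len 8)
13) "1000000"  (len 7)
14) "00000000"  (len 8)
15) "0000000"  (len 7)
16) "000000"  (len 6)
17) "00000"  (len 5)
18) "0000"  (len 4)
19) "000"  (len 3)
20) "00"  (len 2)
21) "0"  (len 1)
22) (halted — word empty)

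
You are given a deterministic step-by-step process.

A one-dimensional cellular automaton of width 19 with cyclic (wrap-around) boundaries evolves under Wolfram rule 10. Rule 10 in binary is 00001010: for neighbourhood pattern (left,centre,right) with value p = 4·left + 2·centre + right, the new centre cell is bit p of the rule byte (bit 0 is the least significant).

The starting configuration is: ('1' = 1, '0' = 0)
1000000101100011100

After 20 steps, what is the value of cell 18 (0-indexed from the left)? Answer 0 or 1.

1

k=0  1000000101100011100
k=1  0000001001000110001
k=2  0000010010001100010
k=3  0000100100011000100
k=4  0001001000110001000
k=5  0010010001100010000
k=6  0100100011000100000
k=7  1001000110001000000
k=8  0010001100010000001
k=9  0100011000100000010
k=10  1000110001000000100
k=11  0001100010000001001
k=12  0011000100000010010
k=13  0110001000000100100
k=14  1100010000001001000
k=15  1000100000010010001
k=16  0001000000100100011
k=17  0010000001001000110
k=18  0100000010010001100
k=19  1000000100100011000
k=20  0000001001000110001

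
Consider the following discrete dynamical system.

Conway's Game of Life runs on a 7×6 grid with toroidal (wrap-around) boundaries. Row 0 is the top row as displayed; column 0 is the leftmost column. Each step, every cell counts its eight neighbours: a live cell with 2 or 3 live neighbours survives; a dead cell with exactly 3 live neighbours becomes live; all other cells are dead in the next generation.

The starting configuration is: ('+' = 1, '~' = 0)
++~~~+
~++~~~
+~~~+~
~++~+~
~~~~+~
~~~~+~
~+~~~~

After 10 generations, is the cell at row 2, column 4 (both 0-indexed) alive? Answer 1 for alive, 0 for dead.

t=0: ++~~~+
~++~~~
+~~~+~
~++~+~
~~~~+~
~~~~+~
~+~~~~
t=1: ~~~~~~
~~+~~~
+~~~~+
~+~~+~
~~~~++
~~~~~~
~+~~~+
t=2: ~~~~~~
~~~~~~
++~~~+
~~~~+~
~~~~++
+~~~++
~~~~~~
t=3: ~~~~~~
+~~~~~
+~~~~+
~~~~+~
+~~+~~
+~~~+~
~~~~~+
t=4: ~~~~~~
+~~~~+
+~~~~+
+~~~+~
~~~++~
+~~~+~
~~~~~+
t=5: +~~~~+
+~~~~+
~+~~+~
+~~++~
~~~++~
~~~++~
~~~~~+
t=6: ~~~~+~
~+~~+~
~+~++~
~~+~~~
~~+~~~
~~~+~+
+~~~~+
t=7: +~~~+~
~~+~++
~+~++~
~++~~~
~~++~~
+~~~++
+~~~~+
t=8: ++~++~
+++~~~
++~~++
~+~~+~
+~++++
++~++~
~+~~~~
t=9: ~~~+~+
~~~~~~
~~~++~
~~~~~~
~~~~~~
~~~~~~
~~~~~~
t=10: ~~~~~~
~~~+~~
~~~~~~
~~~~~~
~~~~~~
~~~~~~
~~~~~~

0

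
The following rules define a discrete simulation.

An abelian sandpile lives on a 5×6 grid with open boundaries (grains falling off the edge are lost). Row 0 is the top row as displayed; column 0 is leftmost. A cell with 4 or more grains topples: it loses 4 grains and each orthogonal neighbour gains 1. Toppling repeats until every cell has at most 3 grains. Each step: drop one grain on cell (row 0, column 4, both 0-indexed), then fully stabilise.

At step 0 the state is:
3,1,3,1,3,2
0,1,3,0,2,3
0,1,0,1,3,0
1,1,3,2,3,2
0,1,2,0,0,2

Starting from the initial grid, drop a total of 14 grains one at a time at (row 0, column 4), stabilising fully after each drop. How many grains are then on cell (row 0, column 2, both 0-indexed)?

2

gen 0: 3,1,3,1,3,2
0,1,3,0,2,3
0,1,0,1,3,0
1,1,3,2,3,2
0,1,2,0,0,2
gen 1: 3,1,3,2,0,3
0,1,3,0,3,3
0,1,0,1,3,0
1,1,3,2,3,2
0,1,2,0,0,2
gen 2: 3,1,3,2,1,3
0,1,3,0,3,3
0,1,0,1,3,0
1,1,3,2,3,2
0,1,2,0,0,2
gen 3: 3,1,3,2,2,3
0,1,3,0,3,3
0,1,0,1,3,0
1,1,3,2,3,2
0,1,2,0,0,2
gen 4: 3,1,3,2,3,3
0,1,3,0,3,3
0,1,0,1,3,0
1,1,3,2,3,2
0,1,2,0,0,2
gen 5: 3,1,3,3,2,1
0,1,3,1,2,1
0,1,0,2,1,2
1,1,3,3,0,3
0,1,2,0,1,2
gen 6: 3,1,3,3,3,1
0,1,3,1,2,1
0,1,0,2,1,2
1,1,3,3,0,3
0,1,2,0,1,2
gen 7: 3,2,1,1,1,2
0,2,0,3,3,1
0,1,1,2,1,2
1,1,3,3,0,3
0,1,2,0,1,2
gen 8: 3,2,1,1,2,2
0,2,0,3,3,1
0,1,1,2,1,2
1,1,3,3,0,3
0,1,2,0,1,2
gen 9: 3,2,1,1,3,2
0,2,0,3,3,1
0,1,1,2,1,2
1,1,3,3,0,3
0,1,2,0,1,2
gen 10: 3,2,1,3,1,3
0,2,1,0,1,2
0,1,1,3,2,2
1,1,3,3,0,3
0,1,2,0,1,2
gen 11: 3,2,1,3,2,3
0,2,1,0,1,2
0,1,1,3,2,2
1,1,3,3,0,3
0,1,2,0,1,2
gen 12: 3,2,1,3,3,3
0,2,1,0,1,2
0,1,1,3,2,2
1,1,3,3,0,3
0,1,2,0,1,2
gen 13: 3,2,2,0,2,0
0,2,1,1,2,3
0,1,1,3,2,2
1,1,3,3,0,3
0,1,2,0,1,2
gen 14: 3,2,2,0,3,0
0,2,1,1,2,3
0,1,1,3,2,2
1,1,3,3,0,3
0,1,2,0,1,2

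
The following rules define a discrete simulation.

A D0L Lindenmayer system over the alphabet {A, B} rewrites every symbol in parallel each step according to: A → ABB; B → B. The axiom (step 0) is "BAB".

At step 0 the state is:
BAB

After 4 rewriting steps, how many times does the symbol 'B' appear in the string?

k=0  BAB
k=1  BABBB
k=2  BABBBBB
k=3  BABBBBBBB
k=4  BABBBBBBBBB

10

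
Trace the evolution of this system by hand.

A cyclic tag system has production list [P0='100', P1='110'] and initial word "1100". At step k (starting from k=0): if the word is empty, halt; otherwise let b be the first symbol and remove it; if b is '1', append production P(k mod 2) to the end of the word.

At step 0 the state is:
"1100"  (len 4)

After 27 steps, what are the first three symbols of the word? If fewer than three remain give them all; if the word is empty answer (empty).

[0] "1100"  (len 4)
[1] "100100"  (len 6)
[2] "00100110"  (len 8)
[3] "0100110"  (len 7)
[4] "100110"  (len 6)
[5] "00110100"  (len 8)
[6] "0110100"  (len 7)
[7] "110100"  (len 6)
[8] "10100110"  (len 8)
[9] "0100110100"  (len 10)
[10] "100110100"  (len 9)
[11] "00110100100"  (len 11)
[12] "0110100100"  (len 10)
[13] "110100100"  (len 9)
[14] "10100100110"  (len 11)
[15] "0100100110100"  (len 13)
[16] "100100110100"  (len 12)
[17] "00100110100100"  (len 14)
[18] "0100110100100"  (len 13)
[19] "100110100100"  (len 12)
[20] "00110100100110"  (len 14)
[21] "0110100100110"  (len 13)
[22] "110100100110"  (len 12)
[23] "10100100110100"  (len 14)
[24] "0100100110100110"  (len 16)
[25] "100100110100110"  (len 15)
[26] "00100110100110110"  (len 17)
[27] "0100110100110110"  (len 16)

010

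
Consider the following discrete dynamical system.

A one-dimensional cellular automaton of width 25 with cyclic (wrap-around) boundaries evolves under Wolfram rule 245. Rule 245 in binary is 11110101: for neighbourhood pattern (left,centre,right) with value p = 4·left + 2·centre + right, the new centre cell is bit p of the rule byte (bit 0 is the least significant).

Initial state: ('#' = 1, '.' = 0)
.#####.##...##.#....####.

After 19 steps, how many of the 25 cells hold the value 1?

[0] .#####.##...##.#....####.
[1] ..#####.###..######..####
[2] #..#####.###..######..###
[3] ##..#####.###..######..##
[4] ###..#####.###..######..#
[5] ####..#####.###..######..
[6] .####..#####.###..######.
[7] ..####..#####.###..######
[8] #..####..#####.###..#####
[9] ##..####..#####.###..####
[10] ###..####..#####.###..###
[11] ####..####..#####.###..##
[12] #####..####..#####.###..#
[13] ######..####..#####.###..
[14] .######..####..#####.###.
[15] ..######..####..#####.###
[16] #..######..####..#####.##
[17] ##..######..####..#####.#
[18] ###..######..####..#####.
[19] .###..######..####..#####

18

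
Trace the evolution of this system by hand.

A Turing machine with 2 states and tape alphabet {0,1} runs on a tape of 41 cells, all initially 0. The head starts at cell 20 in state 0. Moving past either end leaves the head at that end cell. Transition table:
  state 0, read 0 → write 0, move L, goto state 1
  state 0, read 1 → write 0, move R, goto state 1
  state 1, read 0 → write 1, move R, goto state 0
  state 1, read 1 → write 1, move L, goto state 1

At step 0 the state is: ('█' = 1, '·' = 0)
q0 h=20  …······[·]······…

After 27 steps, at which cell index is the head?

gen 0: q0 h=20  …······[·]······…
gen 1: q1 h=19  …······[·]······…
gen 2: q0 h=20  …·····█[·]······…
gen 3: q1 h=19  …······[█]······…
gen 4: q1 h=18  …······[·]█·····…
gen 5: q0 h=19  …·····█[█]······…
gen 6: q1 h=20  …····█·[·]······…
gen 7: q0 h=21  …···█·█[·]······…
gen 8: q1 h=20  …····█·[█]······…
gen 9: q1 h=19  …·····█[·]█·····…
gen 10: q0 h=20  …····██[█]······…
gen 11: q1 h=21  …···██·[·]······…
gen 12: q0 h=22  …··██·█[·]······…
gen 13: q1 h=21  …···██·[█]······…
gen 14: q1 h=20  …····██[·]█·····…
gen 15: q0 h=21  …···███[█]······…
gen 16: q1 h=22  …··███·[·]······…
gen 17: q0 h=23  …·███·█[·]······…
gen 18: q1 h=22  …··███·[█]······…
gen 19: q1 h=21  …···███[·]█·····…
gen 20: q0 h=22  …··████[█]······…
gen 21: q1 h=23  …·████·[·]······…
gen 22: q0 h=24  …████·█[·]······…
gen 23: q1 h=23  …·████·[█]······…
gen 24: q1 h=22  …··████[·]█·····…
gen 25: q0 h=23  …·█████[█]······…
gen 26: q1 h=24  …█████·[·]······…
gen 27: q0 h=25  …████·█[·]······…

25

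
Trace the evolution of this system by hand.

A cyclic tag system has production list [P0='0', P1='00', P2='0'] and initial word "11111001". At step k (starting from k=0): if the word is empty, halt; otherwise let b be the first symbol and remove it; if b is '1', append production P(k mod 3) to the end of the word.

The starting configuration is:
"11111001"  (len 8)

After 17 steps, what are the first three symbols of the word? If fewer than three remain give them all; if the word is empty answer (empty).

k=0  "11111001"  (len 8)
k=1  "11110010"  (len 8)
k=2  "111001000"  (len 9)
k=3  "110010000"  (len 9)
k=4  "100100000"  (len 9)
k=5  "0010000000"  (len 10)
k=6  "010000000"  (len 9)
k=7  "10000000"  (len 8)
k=8  "000000000"  (len 9)
k=9  "00000000"  (len 8)
k=10  "0000000"  (len 7)
k=11  "000000"  (len 6)
k=12  "00000"  (len 5)
k=13  "0000"  (len 4)
k=14  "000"  (len 3)
k=15  "00"  (len 2)
k=16  "0"  (len 1)
k=17  (halted — word empty)

(empty)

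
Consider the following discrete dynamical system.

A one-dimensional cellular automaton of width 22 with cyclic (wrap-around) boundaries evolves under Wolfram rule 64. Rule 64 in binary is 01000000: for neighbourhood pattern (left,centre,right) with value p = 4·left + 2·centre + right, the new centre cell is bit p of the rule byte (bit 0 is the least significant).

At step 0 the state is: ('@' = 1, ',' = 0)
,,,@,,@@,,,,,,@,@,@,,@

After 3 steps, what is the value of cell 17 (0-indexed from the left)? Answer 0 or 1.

0) ,,,@,,@@,,,,,,@,@,@,,@
1) ,,,,,,,@,,,,,,,,,,,,,,
2) ,,,,,,,,,,,,,,,,,,,,,,
3) ,,,,,,,,,,,,,,,,,,,,,,

0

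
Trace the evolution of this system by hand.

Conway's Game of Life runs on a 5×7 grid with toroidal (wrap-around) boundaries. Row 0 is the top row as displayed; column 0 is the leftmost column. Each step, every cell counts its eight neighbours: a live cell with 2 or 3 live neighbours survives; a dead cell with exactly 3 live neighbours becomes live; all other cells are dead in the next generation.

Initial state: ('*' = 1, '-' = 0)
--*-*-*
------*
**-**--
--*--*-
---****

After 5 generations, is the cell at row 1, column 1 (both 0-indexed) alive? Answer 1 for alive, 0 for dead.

0

k=0  --*-*-*
------*
**-**--
--*--*-
---****
k=1  *---*-*
-**-*-*
*******
***----
--*---*
k=2  --*---*
-------
----*--
----*--
--**-**
k=3  --**-**
-------
-------
----*--
--*****
k=4  --*---*
-------
-------
----*--
--*---*
k=5  -------
-------
-------
-------
---*-*-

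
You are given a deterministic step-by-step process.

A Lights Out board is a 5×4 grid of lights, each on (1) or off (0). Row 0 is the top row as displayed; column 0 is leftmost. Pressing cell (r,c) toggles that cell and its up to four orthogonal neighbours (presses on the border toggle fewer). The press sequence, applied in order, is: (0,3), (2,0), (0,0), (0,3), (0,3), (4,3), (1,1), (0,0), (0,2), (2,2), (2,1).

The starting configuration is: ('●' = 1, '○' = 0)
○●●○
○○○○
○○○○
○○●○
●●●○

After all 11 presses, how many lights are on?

gen 0: ○●●○
○○○○
○○○○
○○●○
●●●○
gen 1: ○●○●
○○○●
○○○○
○○●○
●●●○
gen 2: ○●○●
●○○●
●●○○
●○●○
●●●○
gen 3: ●○○●
○○○●
●●○○
●○●○
●●●○
gen 4: ●○●○
○○○○
●●○○
●○●○
●●●○
gen 5: ●○○●
○○○●
●●○○
●○●○
●●●○
gen 6: ●○○●
○○○●
●●○○
●○●●
●●○●
gen 7: ●●○●
●●●●
●○○○
●○●●
●●○●
gen 8: ○○○●
○●●●
●○○○
●○●●
●●○●
gen 9: ○●●○
○●○●
●○○○
●○●●
●●○●
gen 10: ○●●○
○●●●
●●●●
●○○●
●●○●
gen 11: ○●●○
○○●●
○○○●
●●○●
●●○●

11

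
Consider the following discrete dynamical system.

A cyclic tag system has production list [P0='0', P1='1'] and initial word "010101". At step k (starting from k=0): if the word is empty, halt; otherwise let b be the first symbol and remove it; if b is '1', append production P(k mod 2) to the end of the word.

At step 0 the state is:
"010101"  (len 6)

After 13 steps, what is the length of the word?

0

k=0  "010101"  (len 6)
k=1  "10101"  (len 5)
k=2  "01011"  (len 5)
k=3  "1011"  (len 4)
k=4  "0111"  (len 4)
k=5  "111"  (len 3)
k=6  "111"  (len 3)
k=7  "110"  (len 3)
k=8  "101"  (len 3)
k=9  "010"  (len 3)
k=10  "10"  (len 2)
k=11  "00"  (len 2)
k=12  "0"  (len 1)
k=13  (halted — word empty)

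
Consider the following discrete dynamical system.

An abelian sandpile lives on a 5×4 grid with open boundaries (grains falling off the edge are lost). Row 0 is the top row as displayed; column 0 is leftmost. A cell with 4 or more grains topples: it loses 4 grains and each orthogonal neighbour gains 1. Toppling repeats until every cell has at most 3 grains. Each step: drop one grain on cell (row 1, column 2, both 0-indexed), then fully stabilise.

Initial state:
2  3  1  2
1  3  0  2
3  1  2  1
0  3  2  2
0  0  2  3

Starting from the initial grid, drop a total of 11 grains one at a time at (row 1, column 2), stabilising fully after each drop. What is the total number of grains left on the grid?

step 0: 2  3  1  2
1  3  0  2
3  1  2  1
0  3  2  2
0  0  2  3
step 1: 2  3  1  2
1  3  1  2
3  1  2  1
0  3  2  2
0  0  2  3
step 2: 2  3  1  2
1  3  2  2
3  1  2  1
0  3  2  2
0  0  2  3
step 3: 2  3  1  2
1  3  3  2
3  1  2  1
0  3  2  2
0  0  2  3
step 4: 3  0  3  2
2  1  1  3
3  2  3  1
0  3  2  2
0  0  2  3
step 5: 3  0  3  2
2  1  2  3
3  2  3  1
0  3  2  2
0  0  2  3
step 6: 3  0  3  2
2  1  3  3
3  2  3  1
0  3  2  2
0  0  2  3
step 7: 3  1  1  0
2  2  3  1
3  3  0  3
0  3  3  2
0  0  2  3
step 8: 3  1  2  0
2  3  0  2
3  3  1  3
0  3  3  2
0  0  2  3
step 9: 3  1  2  0
2  3  1  2
3  3  1  3
0  3  3  2
0  0  2  3
step 10: 3  1  2  0
2  3  2  2
3  3  1  3
0  3  3  2
0  0  2  3
step 11: 3  1  2  0
2  3  3  2
3  3  1  3
0  3  3  2
0  0  2  3

39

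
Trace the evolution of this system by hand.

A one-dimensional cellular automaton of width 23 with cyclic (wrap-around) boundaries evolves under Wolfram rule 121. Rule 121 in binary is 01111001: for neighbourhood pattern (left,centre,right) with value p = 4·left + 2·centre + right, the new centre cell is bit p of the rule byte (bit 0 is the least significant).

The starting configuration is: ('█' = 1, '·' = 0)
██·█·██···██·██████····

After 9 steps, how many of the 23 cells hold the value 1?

t=0: ██·█·██···██·██████····
t=1: ███·█████·████····████·
t=2: █·███···███··████·█··██
t=3: ███·███·█·██·█··██·█·█·
t=4: █·███·██·████·█·███·█·█
t=5: ███·██████··██·██·██·██
t=6: ··███····██·██████████·
t=7: █·█·████·████········██
t=8: ██·██··███··████████·█·
t=9: ██████·█·██·█······██·█

13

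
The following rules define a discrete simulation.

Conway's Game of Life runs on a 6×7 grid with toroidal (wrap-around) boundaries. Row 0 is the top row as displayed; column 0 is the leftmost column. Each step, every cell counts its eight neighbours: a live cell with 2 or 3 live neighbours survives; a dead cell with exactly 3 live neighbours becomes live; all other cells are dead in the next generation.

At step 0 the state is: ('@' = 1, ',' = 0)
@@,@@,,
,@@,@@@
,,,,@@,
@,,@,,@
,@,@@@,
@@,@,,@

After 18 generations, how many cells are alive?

11

step 0: @@,@@,,
,@@,@@@
,,,,@@,
@,,@,,@
,@,@@@,
@@,@,,@
step 1: ,,,,,,,
,@@,,,@
,@@,,,,
@,@@,,@
,@,@,@,
,,,,,,@
step 2: @,,,,,,
@@@,,,,
,,,,,,@
@,,@@,@
,@,@@@,
,,,,,,,
step 3: @,,,,,,
@@,,,,@
,,@@,@@
@,@@,,@
@,@@,@@
,,,,@,,
step 4: @@,,,,@
,@@,,@,
,,,@@@,
,,,,,,,
@,@,,@,
@@,@@@,
step 5: ,,,@,,,
,@@@,@,
,,@@@@,
,,,@,@@
@,@@,@,
,,,@@@,
step 6: ,,,,,@,
,@,,,@,
,@,,,,,
,@,,,,,
,,@,,,,
,,,,,@@
step 7: ,,,,@@,
,,,,,,,
@@@,,,,
,@@,,,,
,,,,,,,
,,,,,@@
step 8: ,,,,@@@
,@,,,,,
@,@,,,,
@,@,,,,
,,,,,,,
,,,,@@@
step 9: @,,,@,@
@@,,,@@
@,@,,,,
,,,,,,,
,,,,,@@
,,,,@,@
step 10: ,@,,@,,
,,,,,@,
@,,,,,,
,,,,,,@
,,,,,@@
,,,,@,,
step 11: ,,,,@@,
,,,,,,,
,,,,,,@
@,,,,@@
,,,,,@@
,,,,@,,
step 12: ,,,,@@,
,,,,,@,
@,,,,@@
@,,,,,,
@,,,@,,
,,,,@,@
step 13: ,,,,@,@
,,,,,,,
@,,,,@,
@@,,,@,
@,,,,@@
,,,@@,@
step 14: ,,,@@,,
,,,,,@@
@@,,,,,
,@,,@@,
,@,,,,,
,,,@@,,
step 15: ,,,@,,,
@,,,@@@
@@,,@,,
,@@,,,,
,,@@,@,
,,@@@,,
step 16: ,,@,,,@
@@,@@@@
,,@@@,,
@,,,@,,
,,,,,,,
,,,,,,,
step 17: ,@@@@,@
@@,,,,@
,,@,,,,
,,,,@,,
,,,,,,,
,,,,,,,
step 18: ,@@@,@@
,,,,,@@
@@,,,,,
,,,,,,,
,,,,,,,
,,@@,,,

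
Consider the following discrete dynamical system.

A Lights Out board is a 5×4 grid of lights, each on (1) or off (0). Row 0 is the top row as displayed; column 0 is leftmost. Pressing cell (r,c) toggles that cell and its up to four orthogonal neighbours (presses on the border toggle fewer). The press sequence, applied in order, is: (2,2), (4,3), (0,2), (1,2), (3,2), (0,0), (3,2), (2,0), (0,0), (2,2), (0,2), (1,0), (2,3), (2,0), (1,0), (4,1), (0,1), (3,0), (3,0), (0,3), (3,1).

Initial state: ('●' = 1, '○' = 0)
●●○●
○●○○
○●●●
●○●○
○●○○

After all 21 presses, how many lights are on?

0) ●●○●
○●○○
○●●●
●○●○
○●○○
1) ●●○●
○●●○
○○○○
●○○○
○●○○
2) ●●○●
○●●○
○○○○
●○○●
○●●●
3) ●○●○
○●○○
○○○○
●○○●
○●●●
4) ●○○○
○○●●
○○●○
●○○●
○●●●
5) ●○○○
○○●●
○○○○
●●●○
○●○●
6) ○●○○
●○●●
○○○○
●●●○
○●○●
7) ○●○○
●○●●
○○●○
●○○●
○●●●
8) ○●○○
○○●●
●●●○
○○○●
○●●●
9) ●○○○
●○●●
●●●○
○○○●
○●●●
10) ●○○○
●○○●
●○○●
○○●●
○●●●
11) ●●●●
●○●●
●○○●
○○●●
○●●●
12) ○●●●
○●●●
○○○●
○○●●
○●●●
13) ○●●●
○●●○
○○●○
○○●○
○●●●
14) ○●●●
●●●○
●●●○
●○●○
○●●●
15) ●●●●
○○●○
○●●○
●○●○
○●●●
16) ●●●●
○○●○
○●●○
●●●○
●○○●
17) ○○○●
○●●○
○●●○
●●●○
●○○●
18) ○○○●
○●●○
●●●○
○○●○
○○○●
19) ○○○●
○●●○
○●●○
●●●○
●○○●
20) ○○●○
○●●●
○●●○
●●●○
●○○●
21) ○○●○
○●●●
○○●○
○○○○
●●○●

8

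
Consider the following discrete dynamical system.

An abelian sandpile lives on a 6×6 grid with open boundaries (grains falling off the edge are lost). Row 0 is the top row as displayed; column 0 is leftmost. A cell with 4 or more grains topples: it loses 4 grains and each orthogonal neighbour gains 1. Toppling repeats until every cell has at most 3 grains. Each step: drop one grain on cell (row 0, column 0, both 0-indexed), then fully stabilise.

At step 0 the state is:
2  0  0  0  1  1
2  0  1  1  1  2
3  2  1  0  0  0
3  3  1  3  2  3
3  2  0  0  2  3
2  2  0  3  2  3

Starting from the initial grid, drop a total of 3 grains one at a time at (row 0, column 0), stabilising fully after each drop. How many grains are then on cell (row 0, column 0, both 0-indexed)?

1

0) 2  0  0  0  1  1
2  0  1  1  1  2
3  2  1  0  0  0
3  3  1  3  2  3
3  2  0  0  2  3
2  2  0  3  2  3
1) 3  0  0  0  1  1
2  0  1  1  1  2
3  2  1  0  0  0
3  3  1  3  2  3
3  2  0  0  2  3
2  2  0  3  2  3
2) 0  1  0  0  1  1
3  0  1  1  1  2
3  2  1  0  0  0
3  3  1  3  2  3
3  2  0  0  2  3
2  2  0  3  2  3
3) 1  1  0  0  1  1
3  0  1  1  1  2
3  2  1  0  0  0
3  3  1  3  2  3
3  2  0  0  2  3
2  2  0  3  2  3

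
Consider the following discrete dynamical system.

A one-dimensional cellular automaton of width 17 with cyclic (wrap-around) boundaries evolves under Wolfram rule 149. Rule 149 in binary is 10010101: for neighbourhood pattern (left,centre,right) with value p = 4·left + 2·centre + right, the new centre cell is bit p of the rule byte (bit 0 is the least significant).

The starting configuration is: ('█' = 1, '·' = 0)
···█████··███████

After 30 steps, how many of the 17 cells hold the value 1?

4

gen 0: ···█████··███████
gen 1: ██··███·█··█████·
gen 2: ··█··█··██··███··
gen 3: █·██·██···█··█·██
gen 4: ·······██·██·█··█
gen 5: ██████·······██·█
gen 6: █████·██████·····
gen 7: ·███···████·████·
gen 8: ··█·██··██···██·█
gen 9: █·█···█···██····█
gen 10: ··███·███···███··
gen 11: █··█···█·██··█·██
gen 12: ·█·███·█···█·█··█
gen 13: ·█··█··███·█·██·█
gen 14: ·██·██··█··█····█
gen 15: ······█·██·████·█
gen 16: █████·█·····██··█
gen 17: ████··█████···█··
gen 18: ·██·█··███·██·██·
gen 19: ····██··█·······█
gen 20: ███···█·███████·█
gen 21: ██·██·█··█████···
gen 22: ······██··███·██·
gen 23: █████···█··█····█
gen 24: ████·██·██·████··
gen 25: ·██·········██·█·
gen 26: ···████████····██
gen 27: ██··██████·███···
gen 28: ··█··████···█·██·
gen 29: █·██··██·██·█···█
gen 30: ····█·······███··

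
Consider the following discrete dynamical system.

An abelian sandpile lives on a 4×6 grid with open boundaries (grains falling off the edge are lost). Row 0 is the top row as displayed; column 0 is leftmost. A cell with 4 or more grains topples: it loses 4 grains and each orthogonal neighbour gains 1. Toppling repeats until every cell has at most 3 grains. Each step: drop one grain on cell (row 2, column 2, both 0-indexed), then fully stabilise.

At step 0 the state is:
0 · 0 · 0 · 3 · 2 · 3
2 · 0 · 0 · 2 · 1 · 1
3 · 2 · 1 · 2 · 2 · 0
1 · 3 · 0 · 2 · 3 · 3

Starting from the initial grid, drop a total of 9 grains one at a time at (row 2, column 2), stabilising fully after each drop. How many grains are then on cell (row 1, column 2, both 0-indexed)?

3

0) 0 · 0 · 0 · 3 · 2 · 3
2 · 0 · 0 · 2 · 1 · 1
3 · 2 · 1 · 2 · 2 · 0
1 · 3 · 0 · 2 · 3 · 3
1) 0 · 0 · 0 · 3 · 2 · 3
2 · 0 · 0 · 2 · 1 · 1
3 · 2 · 2 · 2 · 2 · 0
1 · 3 · 0 · 2 · 3 · 3
2) 0 · 0 · 0 · 3 · 2 · 3
2 · 0 · 0 · 2 · 1 · 1
3 · 2 · 3 · 2 · 2 · 0
1 · 3 · 0 · 2 · 3 · 3
3) 0 · 0 · 0 · 3 · 2 · 3
2 · 0 · 1 · 2 · 1 · 1
3 · 3 · 0 · 3 · 2 · 0
1 · 3 · 1 · 2 · 3 · 3
4) 0 · 0 · 0 · 3 · 2 · 3
2 · 0 · 1 · 2 · 1 · 1
3 · 3 · 1 · 3 · 2 · 0
1 · 3 · 1 · 2 · 3 · 3
5) 0 · 0 · 0 · 3 · 2 · 3
2 · 0 · 1 · 2 · 1 · 1
3 · 3 · 2 · 3 · 2 · 0
1 · 3 · 1 · 2 · 3 · 3
6) 0 · 0 · 0 · 3 · 2 · 3
2 · 0 · 1 · 2 · 1 · 1
3 · 3 · 3 · 3 · 2 · 0
1 · 3 · 1 · 2 · 3 · 3
7) 0 · 0 · 0 · 3 · 2 · 3
3 · 1 · 2 · 3 · 1 · 1
0 · 2 · 2 · 0 · 3 · 0
3 · 0 · 3 · 3 · 3 · 3
8) 0 · 0 · 0 · 3 · 2 · 3
3 · 1 · 2 · 3 · 1 · 1
0 · 2 · 3 · 0 · 3 · 0
3 · 0 · 3 · 3 · 3 · 3
9) 0 · 0 · 0 · 3 · 2 · 3
3 · 1 · 3 · 3 · 2 · 1
0 · 3 · 1 · 3 · 0 · 2
3 · 1 · 1 · 1 · 2 · 0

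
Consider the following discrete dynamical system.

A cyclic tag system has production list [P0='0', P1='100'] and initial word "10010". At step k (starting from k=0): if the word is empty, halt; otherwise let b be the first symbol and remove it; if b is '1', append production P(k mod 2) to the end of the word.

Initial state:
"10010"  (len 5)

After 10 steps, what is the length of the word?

0

gen 0: "10010"  (len 5)
gen 1: "00100"  (len 5)
gen 2: "0100"  (len 4)
gen 3: "100"  (len 3)
gen 4: "00100"  (len 5)
gen 5: "0100"  (len 4)
gen 6: "100"  (len 3)
gen 7: "000"  (len 3)
gen 8: "00"  (len 2)
gen 9: "0"  (len 1)
gen 10: (halted — word empty)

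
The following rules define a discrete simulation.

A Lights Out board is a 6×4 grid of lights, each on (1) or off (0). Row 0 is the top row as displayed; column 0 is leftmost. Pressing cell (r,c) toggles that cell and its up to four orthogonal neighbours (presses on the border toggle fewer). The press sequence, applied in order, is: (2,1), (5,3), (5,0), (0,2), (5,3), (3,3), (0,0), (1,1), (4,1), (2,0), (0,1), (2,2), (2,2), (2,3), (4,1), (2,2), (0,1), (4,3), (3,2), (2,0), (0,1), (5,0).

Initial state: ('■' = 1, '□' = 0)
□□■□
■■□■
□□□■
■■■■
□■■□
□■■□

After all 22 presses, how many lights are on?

step 0: □□■□
■■□■
□□□■
■■■■
□■■□
□■■□
step 1: □□■□
■□□■
■■■■
■□■■
□■■□
□■■□
step 2: □□■□
■□□■
■■■■
■□■■
□■■■
□■□■
step 3: □□■□
■□□■
■■■■
■□■■
■■■■
■□□■
step 4: □■□■
■□■■
■■■■
■□■■
■■■■
■□□■
step 5: □■□■
■□■■
■■■■
■□■■
■■■□
■□■□
step 6: □■□■
■□■■
■■■□
■□□□
■■■■
■□■□
step 7: ■□□■
□□■■
■■■□
■□□□
■■■■
■□■□
step 8: ■■□■
■■□■
■□■□
■□□□
■■■■
■□■□
step 9: ■■□■
■■□■
■□■□
■■□□
□□□■
■■■□
step 10: ■■□■
□■□■
□■■□
□■□□
□□□■
■■■□
step 11: □□■■
□□□■
□■■□
□■□□
□□□■
■■■□
step 12: □□■■
□□■■
□□□■
□■■□
□□□■
■■■□
step 13: □□■■
□□□■
□■■□
□■□□
□□□■
■■■□
step 14: □□■■
□□□□
□■□■
□■□■
□□□■
■■■□
step 15: □□■■
□□□□
□■□■
□□□■
■■■■
■□■□
step 16: □□■■
□□■□
□□■□
□□■■
■■■■
■□■□
step 17: ■■□■
□■■□
□□■□
□□■■
■■■■
■□■□
step 18: ■■□■
□■■□
□□■□
□□■□
■■□□
■□■■
step 19: ■■□■
□■■□
□□□□
□■□■
■■■□
■□■■
step 20: ■■□■
■■■□
■■□□
■■□■
■■■□
■□■■
step 21: □□■■
■□■□
■■□□
■■□■
■■■□
■□■■
step 22: □□■■
■□■□
■■□□
■■□■
□■■□
□■■■

14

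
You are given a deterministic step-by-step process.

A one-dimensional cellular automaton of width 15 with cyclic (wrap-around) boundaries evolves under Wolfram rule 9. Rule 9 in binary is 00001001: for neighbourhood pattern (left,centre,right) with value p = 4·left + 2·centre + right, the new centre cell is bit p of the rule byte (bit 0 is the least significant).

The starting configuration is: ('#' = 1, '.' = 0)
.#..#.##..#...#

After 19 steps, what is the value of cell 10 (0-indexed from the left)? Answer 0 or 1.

0

k=0  .#..#.##..#...#
k=1  ......#.....#..
k=2  #####...###...#
k=3  ......#.#...#.#
k=4  .####.....#....
k=5  .#....###...###
k=6  ...##.#...#.#..
k=7  ##.#....#.....#
k=8  .....##...###.#
k=9  .###.#..#.#....
k=10  .#..........###
k=11  ...########.#..
k=12  ##.#..........#
k=13  .....########.#
k=14  .###.#.........
k=15  .#.....########
k=16  ...###.#.......
k=17  ##.#.....######
k=18  .....###.#.....
k=19  ####.#.....####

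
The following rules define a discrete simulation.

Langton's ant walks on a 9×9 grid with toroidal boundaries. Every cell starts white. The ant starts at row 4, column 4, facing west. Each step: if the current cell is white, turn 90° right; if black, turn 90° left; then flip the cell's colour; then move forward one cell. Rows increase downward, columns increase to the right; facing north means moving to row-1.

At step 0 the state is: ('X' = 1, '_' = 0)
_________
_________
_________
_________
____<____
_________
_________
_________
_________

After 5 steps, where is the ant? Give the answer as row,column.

5,4

k=0  _________
_________
_________
_________
____<____
_________
_________
_________
_________
k=1  _________
_________
_________
____^____
____X____
_________
_________
_________
_________
k=2  _________
_________
_________
____X>___
____X____
_________
_________
_________
_________
k=3  _________
_________
_________
____XX___
____Xv___
_________
_________
_________
_________
k=4  _________
_________
_________
____XX___
____<X___
_________
_________
_________
_________
k=5  _________
_________
_________
____XX___
_____X___
____v____
_________
_________
_________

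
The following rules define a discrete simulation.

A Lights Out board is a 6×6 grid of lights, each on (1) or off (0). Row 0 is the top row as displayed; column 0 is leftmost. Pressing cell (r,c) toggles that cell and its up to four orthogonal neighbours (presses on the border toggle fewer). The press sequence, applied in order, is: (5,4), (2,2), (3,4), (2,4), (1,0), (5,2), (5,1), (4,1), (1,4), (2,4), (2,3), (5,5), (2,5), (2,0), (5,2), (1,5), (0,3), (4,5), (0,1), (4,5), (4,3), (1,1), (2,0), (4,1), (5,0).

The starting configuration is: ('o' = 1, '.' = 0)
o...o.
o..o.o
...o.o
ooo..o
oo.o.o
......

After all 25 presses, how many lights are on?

17

gen 0: o...o.
o..o.o
...o.o
ooo..o
oo.o.o
......
gen 1: o...o.
o..o.o
...o.o
ooo..o
oo.ooo
...ooo
gen 2: o...o.
o.oo.o
.oo..o
oo...o
oo.ooo
...ooo
gen 3: o...o.
o.oo.o
.oo.oo
oo.oo.
oo.o.o
...ooo
gen 4: o...o.
o.oooo
.ooo..
oo.o..
oo.o.o
...ooo
gen 5: ....o.
.ooooo
oooo..
oo.o..
oo.o.o
...ooo
gen 6: ....o.
.ooooo
oooo..
oo.o..
oooo.o
.oo.oo
gen 7: ....o.
.ooooo
oooo..
oo.o..
o.oo.o
o...oo
gen 8: ....o.
.ooooo
oooo..
o..o..
.o.o.o
oo..oo
gen 9: ......
.oo...
ooooo.
o..o..
.o.o.o
oo..oo
gen 10: ......
.oo.o.
ooo..o
o..oo.
.o.o.o
oo..oo
gen 11: ......
.oooo.
oo.ooo
o...o.
.o.o.o
oo..oo
gen 12: ......
.oooo.
oo.ooo
o...o.
.o.o..
oo....
gen 13: ......
.ooooo
oo.o..
o...oo
.o.o..
oo....
gen 14: ......
oooooo
...o..
....oo
.o.o..
oo....
gen 15: ......
oooooo
...o..
....oo
.ooo..
o.oo..
gen 16: .....o
oooo..
...o.o
....oo
.ooo..
o.oo..
gen 17: ..oooo
ooo...
...o.o
....oo
.ooo..
o.oo..
gen 18: ..oooo
ooo...
...o.o
....o.
.ooooo
o.oo.o
gen 19: oo.ooo
o.o...
...o.o
....o.
.ooooo
o.oo.o
gen 20: oo.ooo
o.o...
...o.o
....oo
.ooo..
o.oo..
gen 21: oo.ooo
o.o...
...o.o
...ooo
.o..o.
o.o...
gen 22: o..ooo
.o....
.o.o.o
...ooo
.o..o.
o.o...
gen 23: o..ooo
oo....
o..o.o
o..ooo
.o..o.
o.o...
gen 24: o..ooo
oo....
o..o.o
oo.ooo
o.o.o.
ooo...
gen 25: o..ooo
oo....
o..o.o
oo.ooo
..o.o.
..o...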